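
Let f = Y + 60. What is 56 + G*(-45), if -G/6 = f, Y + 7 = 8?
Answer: 16526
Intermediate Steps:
Y = 1 (Y = -7 + 8 = 1)
f = 61 (f = 1 + 60 = 61)
G = -366 (G = -6*61 = -366)
56 + G*(-45) = 56 - 366*(-45) = 56 + 16470 = 16526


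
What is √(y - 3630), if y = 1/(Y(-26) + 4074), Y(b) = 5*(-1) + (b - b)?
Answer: I*√60101038361/4069 ≈ 60.249*I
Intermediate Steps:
Y(b) = -5 (Y(b) = -5 + 0 = -5)
y = 1/4069 (y = 1/(-5 + 4074) = 1/4069 ≈ 0.00024576)
√(y - 3630) = √(1/4069 - 3630) = √(-14770469/4069) = I*√60101038361/4069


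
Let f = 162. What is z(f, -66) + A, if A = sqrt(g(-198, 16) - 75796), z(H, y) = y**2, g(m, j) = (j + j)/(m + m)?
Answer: 4356 + 2*I*sqrt(20635483)/33 ≈ 4356.0 + 275.31*I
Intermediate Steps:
g(m, j) = j/m (g(m, j) = (2*j)/((2*m)) = (2*j)*(1/(2*m)) = j/m)
A = 2*I*sqrt(20635483)/33 (A = sqrt(16/(-198) - 75796) = sqrt(16*(-1/198) - 75796) = sqrt(-8/99 - 75796) = sqrt(-7503812/99) = 2*I*sqrt(20635483)/33 ≈ 275.31*I)
z(f, -66) + A = (-66)**2 + 2*I*sqrt(20635483)/33 = 4356 + 2*I*sqrt(20635483)/33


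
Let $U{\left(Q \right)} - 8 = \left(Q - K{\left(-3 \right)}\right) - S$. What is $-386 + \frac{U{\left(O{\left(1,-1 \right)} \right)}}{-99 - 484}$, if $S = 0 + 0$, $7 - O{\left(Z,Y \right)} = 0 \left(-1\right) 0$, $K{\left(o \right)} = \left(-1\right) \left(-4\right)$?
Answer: $- \frac{20459}{53} \approx -386.02$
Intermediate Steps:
$K{\left(o \right)} = 4$
$O{\left(Z,Y \right)} = 7$ ($O{\left(Z,Y \right)} = 7 - 0 \left(-1\right) 0 = 7 - 0 \cdot 0 = 7 - 0 = 7 + 0 = 7$)
$S = 0$
$U{\left(Q \right)} = 4 + Q$ ($U{\left(Q \right)} = 8 + \left(\left(Q - 4\right) - 0\right) = 8 + \left(\left(Q - 4\right) + 0\right) = 8 + \left(\left(-4 + Q\right) + 0\right) = 8 + \left(-4 + Q\right) = 4 + Q$)
$-386 + \frac{U{\left(O{\left(1,-1 \right)} \right)}}{-99 - 484} = -386 + \frac{4 + 7}{-99 - 484} = -386 + \frac{11}{-583} = -386 + 11 \left(- \frac{1}{583}\right) = -386 - \frac{1}{53} = - \frac{20459}{53}$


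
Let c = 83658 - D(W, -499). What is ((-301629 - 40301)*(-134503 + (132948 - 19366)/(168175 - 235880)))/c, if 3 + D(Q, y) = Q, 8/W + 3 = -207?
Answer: 65390495953234410/118949682269 ≈ 5.4973e+5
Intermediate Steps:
W = -4/105 (W = 8/(-3 - 207) = 8/(-210) = 8*(-1/210) = -4/105 ≈ -0.038095)
D(Q, y) = -3 + Q
c = 8784409/105 (c = 83658 - (-3 - 4/105) = 83658 - 1*(-319/105) = 83658 + 319/105 = 8784409/105 ≈ 83661.)
((-301629 - 40301)*(-134503 + (132948 - 19366)/(168175 - 235880)))/c = ((-301629 - 40301)*(-134503 + (132948 - 19366)/(168175 - 235880)))/(8784409/105) = -341930*(-134503 + 113582/(-67705))*(105/8784409) = -341930*(-134503 + 113582*(-1/67705))*(105/8784409) = -341930*(-134503 - 113582/67705)*(105/8784409) = -341930*(-9106639197/67705)*(105/8784409) = (622766628126042/13541)*(105/8784409) = 65390495953234410/118949682269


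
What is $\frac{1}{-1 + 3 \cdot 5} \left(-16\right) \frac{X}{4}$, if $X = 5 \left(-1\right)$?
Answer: $\frac{10}{7} \approx 1.4286$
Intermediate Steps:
$X = -5$
$\frac{1}{-1 + 3 \cdot 5} \left(-16\right) \frac{X}{4} = \frac{1}{-1 + 3 \cdot 5} \left(-16\right) \left(- \frac{5}{4}\right) = \frac{1}{-1 + 15} \left(-16\right) \left(\left(-5\right) \frac{1}{4}\right) = \frac{1}{14} \left(-16\right) \left(- \frac{5}{4}\right) = \left(- \frac{8}{7}\right) \left(- \frac{5}{4}\right) = \frac{10}{7}$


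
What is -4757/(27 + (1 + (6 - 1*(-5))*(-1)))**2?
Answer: -4757/289 ≈ -16.460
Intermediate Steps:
-4757/(27 + (1 + (6 - 1*(-5))*(-1)))**2 = -4757/(27 + (1 + (6 + 5)*(-1)))**2 = -4757/(27 + (1 + 11*(-1)))**2 = -4757/(27 + (1 - 11))**2 = -4757/(27 - 10)**2 = -4757/(17**2) = -4757/289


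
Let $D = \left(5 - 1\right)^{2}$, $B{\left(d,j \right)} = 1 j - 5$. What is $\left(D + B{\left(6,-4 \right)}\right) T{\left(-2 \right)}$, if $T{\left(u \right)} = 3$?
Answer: $21$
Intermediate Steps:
$B{\left(d,j \right)} = -5 + j$ ($B{\left(d,j \right)} = j - 5 = -5 + j$)
$D = 16$ ($D = 4^{2} = 16$)
$\left(D + B{\left(6,-4 \right)}\right) T{\left(-2 \right)} = \left(16 - 9\right) 3 = 7 \cdot 3 = 21$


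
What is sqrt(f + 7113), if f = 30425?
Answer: 137*sqrt(2) ≈ 193.75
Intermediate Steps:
sqrt(f + 7113) = sqrt(30425 + 7113) = sqrt(37538) = 137*sqrt(2)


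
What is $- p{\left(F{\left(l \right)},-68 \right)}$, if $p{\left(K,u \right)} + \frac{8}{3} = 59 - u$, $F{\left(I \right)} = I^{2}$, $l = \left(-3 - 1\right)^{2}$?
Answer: $- \frac{373}{3} \approx -124.33$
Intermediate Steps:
$l = 16$ ($l = \left(-4\right)^{2} = 16$)
$p{\left(K,u \right)} = \frac{169}{3} - u$ ($p{\left(K,u \right)} = - \frac{8}{3} - \left(-59 + u\right) = \frac{169}{3} - u$)
$- p{\left(F{\left(l \right)},-68 \right)} = - (\frac{169}{3} - -68) = - (\frac{169}{3} + 68) = \left(-1\right) \frac{373}{3} = - \frac{373}{3}$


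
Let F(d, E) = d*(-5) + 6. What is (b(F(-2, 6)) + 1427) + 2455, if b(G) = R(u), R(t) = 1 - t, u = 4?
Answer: 3879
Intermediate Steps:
F(d, E) = 6 - 5*d (F(d, E) = -5*d + 6 = 6 - 5*d)
b(G) = -3 (b(G) = 1 - 1*4 = 1 - 4 = -3)
(b(F(-2, 6)) + 1427) + 2455 = (-3 + 1427) + 2455 = 1424 + 2455 = 3879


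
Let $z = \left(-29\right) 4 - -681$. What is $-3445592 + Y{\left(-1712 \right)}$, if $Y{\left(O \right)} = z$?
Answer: $-3445027$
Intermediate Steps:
$z = 565$ ($z = -116 + 681 = 565$)
$Y{\left(O \right)} = 565$
$-3445592 + Y{\left(-1712 \right)} = -3445592 + 565 = -3445027$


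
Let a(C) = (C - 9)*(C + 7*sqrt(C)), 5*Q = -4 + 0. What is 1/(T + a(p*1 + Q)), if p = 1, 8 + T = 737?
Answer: 454525/330074441 + 7700*sqrt(5)/330074441 ≈ 0.0014292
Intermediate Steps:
T = 729 (T = -8 + 737 = 729)
Q = -4/5 (Q = (-4 + 0)/5 = (1/5)*(-4) = -4/5 ≈ -0.80000)
a(C) = (-9 + C)*(C + 7*sqrt(C))
1/(T + a(p*1 + Q)) = 1/(729 + ((1*1 - 4/5)**2 - 63*sqrt(1*1 - 4/5) - 9*(1*1 - 4/5) + 7*(1*1 - 4/5)**(3/2))) = 1/(729 + ((1 - 4/5)**2 - 63*sqrt(1 - 4/5) - 9*(1 - 4/5) + 7*(1 - 4/5)**(3/2))) = 1/(729 + ((1/5)**2 - 63*sqrt(5)/5 - 9*1/5 + 7*(1/5)**(3/2))) = 1/(729 + (1/25 - 63*sqrt(5)/5 - 9/5 + 7*(sqrt(5)/25))) = 1/(729 + (1/25 - 63*sqrt(5)/5 - 9/5 + 7*sqrt(5)/25)) = 1/(729 + (-44/25 - 308*sqrt(5)/25)) = 1/(18181/25 - 308*sqrt(5)/25)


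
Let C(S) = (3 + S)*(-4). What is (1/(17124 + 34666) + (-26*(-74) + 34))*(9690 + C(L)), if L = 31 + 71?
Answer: 94002269067/5179 ≈ 1.8151e+7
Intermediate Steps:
L = 102
C(S) = -12 - 4*S
(1/(17124 + 34666) + (-26*(-74) + 34))*(9690 + C(L)) = (1/(17124 + 34666) + (-26*(-74) + 34))*(9690 + (-12 - 4*102)) = (1/51790 + (1924 + 34))*(9690 + (-12 - 408)) = (1/51790 + 1958)*(9690 - 420) = (101404821/51790)*9270 = 94002269067/5179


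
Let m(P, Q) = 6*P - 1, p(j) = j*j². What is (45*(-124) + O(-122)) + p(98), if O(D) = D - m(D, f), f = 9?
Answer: 936223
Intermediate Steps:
p(j) = j³
m(P, Q) = -1 + 6*P
O(D) = 1 - 5*D (O(D) = D - (-1 + 6*D) = D + (1 - 6*D) = 1 - 5*D)
(45*(-124) + O(-122)) + p(98) = (45*(-124) + (1 - 5*(-122))) + 98³ = (-5580 + (1 + 610)) + 941192 = (-5580 + 611) + 941192 = -4969 + 941192 = 936223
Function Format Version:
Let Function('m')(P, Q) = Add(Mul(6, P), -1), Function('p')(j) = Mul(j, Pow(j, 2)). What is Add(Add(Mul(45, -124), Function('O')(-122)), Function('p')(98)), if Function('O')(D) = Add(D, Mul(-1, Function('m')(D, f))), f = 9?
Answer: 936223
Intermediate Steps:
Function('p')(j) = Pow(j, 3)
Function('m')(P, Q) = Add(-1, Mul(6, P))
Function('O')(D) = Add(1, Mul(-5, D)) (Function('O')(D) = Add(D, Mul(-1, Add(-1, Mul(6, D)))) = Add(D, Add(1, Mul(-6, D))) = Add(1, Mul(-5, D)))
Add(Add(Mul(45, -124), Function('O')(-122)), Function('p')(98)) = Add(Add(Mul(45, -124), Add(1, Mul(-5, -122))), Pow(98, 3)) = Add(Add(-5580, Add(1, 610)), 941192) = Add(Add(-5580, 611), 941192) = Add(-4969, 941192) = 936223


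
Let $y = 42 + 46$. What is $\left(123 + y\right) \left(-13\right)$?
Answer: $-2743$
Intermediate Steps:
$y = 88$
$\left(123 + y\right) \left(-13\right) = \left(123 + 88\right) \left(-13\right) = 211 \left(-13\right) = -2743$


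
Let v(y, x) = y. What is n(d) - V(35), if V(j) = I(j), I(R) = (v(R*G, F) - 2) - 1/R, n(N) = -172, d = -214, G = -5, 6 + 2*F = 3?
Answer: 176/35 ≈ 5.0286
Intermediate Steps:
F = -3/2 (F = -3 + (½)*3 = -3 + 3/2 = -3/2 ≈ -1.5000)
I(R) = -2 - 1/R - 5*R (I(R) = (R*(-5) - 2) - 1/R = (-5*R - 2) - 1/R = (-2 - 5*R) - 1/R = -2 - 1/R - 5*R)
V(j) = -2 - 1/j - 5*j
n(d) - V(35) = -172 - (-2 - 1/35 - 5*35) = -172 - (-2 - 1*1/35 - 175) = -172 - (-2 - 1/35 - 175) = -172 - 1*(-6196/35) = -172 + 6196/35 = 176/35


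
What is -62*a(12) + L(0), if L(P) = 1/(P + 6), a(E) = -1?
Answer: 373/6 ≈ 62.167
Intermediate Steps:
L(P) = 1/(6 + P)
-62*a(12) + L(0) = -62*(-1) + 1/(6 + 0) = 62 + 1/6 = 373/6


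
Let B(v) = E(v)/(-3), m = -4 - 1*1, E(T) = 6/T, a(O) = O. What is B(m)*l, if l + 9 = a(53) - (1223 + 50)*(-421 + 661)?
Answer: -610952/5 ≈ -1.2219e+5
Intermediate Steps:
m = -5 (m = -4 - 1 = -5)
B(v) = -2/v (B(v) = (6/v)/(-3) = (6/v)*(-⅓) = -2/v)
l = -305476 (l = -9 + (53 - (1223 + 50)*(-421 + 661)) = -9 + (53 - 1273*240) = -9 + (53 - 1*305520) = -9 + (53 - 305520) = -9 - 305467 = -305476)
B(m)*l = -2/(-5)*(-305476) = -2*(-⅕)*(-305476) = (⅖)*(-305476) = -610952/5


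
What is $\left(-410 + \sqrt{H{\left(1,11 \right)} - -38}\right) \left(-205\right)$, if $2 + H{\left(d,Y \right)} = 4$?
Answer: $84050 - 410 \sqrt{10} \approx 82754.0$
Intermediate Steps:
$H{\left(d,Y \right)} = 2$ ($H{\left(d,Y \right)} = -2 + 4 = 2$)
$\left(-410 + \sqrt{H{\left(1,11 \right)} - -38}\right) \left(-205\right) = \left(-410 + \sqrt{2 - -38}\right) \left(-205\right) = \left(-410 + \sqrt{2 + 38}\right) \left(-205\right) = \left(-410 + \sqrt{40}\right) \left(-205\right) = \left(-410 + 2 \sqrt{10}\right) \left(-205\right) = 84050 - 410 \sqrt{10}$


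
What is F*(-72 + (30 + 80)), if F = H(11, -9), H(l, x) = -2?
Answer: -76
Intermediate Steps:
F = -2
F*(-72 + (30 + 80)) = -2*(-72 + (30 + 80)) = -2*(-72 + 110) = -2*38 = -76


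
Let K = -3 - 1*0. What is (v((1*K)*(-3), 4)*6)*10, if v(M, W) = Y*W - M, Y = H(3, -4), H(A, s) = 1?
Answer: -300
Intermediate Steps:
Y = 1
K = -3 (K = -3 + 0 = -3)
v(M, W) = W - M (v(M, W) = 1*W - M = W - M)
(v((1*K)*(-3), 4)*6)*10 = ((4 - 1*(-3)*(-3))*6)*10 = ((4 - (-3)*(-3))*6)*10 = ((4 - 1*9)*6)*10 = ((4 - 9)*6)*10 = -5*6*10 = -30*10 = -300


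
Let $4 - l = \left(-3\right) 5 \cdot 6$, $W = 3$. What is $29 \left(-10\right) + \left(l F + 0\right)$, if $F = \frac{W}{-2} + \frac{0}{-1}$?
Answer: $-431$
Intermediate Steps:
$F = - \frac{3}{2}$ ($F = \frac{3}{-2} + \frac{0}{-1} = 3 \left(- \frac{1}{2}\right) + 0 \left(-1\right) = - \frac{3}{2} + 0 = - \frac{3}{2} \approx -1.5$)
$l = 94$ ($l = 4 - \left(-3\right) 5 \cdot 6 = 4 - \left(-15\right) 6 = 4 - -90 = 4 + 90 = 94$)
$29 \left(-10\right) + \left(l F + 0\right) = 29 \left(-10\right) + \left(94 \left(- \frac{3}{2}\right) + 0\right) = -290 + \left(-141 + 0\right) = -290 - 141 = -431$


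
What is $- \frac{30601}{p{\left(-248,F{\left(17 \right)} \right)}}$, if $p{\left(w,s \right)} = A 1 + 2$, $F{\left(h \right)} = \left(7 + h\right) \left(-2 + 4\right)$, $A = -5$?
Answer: $\frac{30601}{3} \approx 10200.0$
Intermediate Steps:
$F{\left(h \right)} = 14 + 2 h$ ($F{\left(h \right)} = \left(7 + h\right) 2 = 14 + 2 h$)
$p{\left(w,s \right)} = -3$ ($p{\left(w,s \right)} = \left(-5\right) 1 + 2 = -5 + 2 = -3$)
$- \frac{30601}{p{\left(-248,F{\left(17 \right)} \right)}} = - \frac{30601}{-3} = \left(-30601\right) \left(- \frac{1}{3}\right) = \frac{30601}{3}$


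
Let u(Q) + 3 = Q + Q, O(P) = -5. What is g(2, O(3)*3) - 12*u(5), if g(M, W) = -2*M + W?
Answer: -103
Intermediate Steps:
u(Q) = -3 + 2*Q (u(Q) = -3 + (Q + Q) = -3 + 2*Q)
g(M, W) = W - 2*M
g(2, O(3)*3) - 12*u(5) = (-5*3 - 2*2) - 12*(-3 + 2*5) = (-15 - 4) - 12*(-3 + 10) = -19 - 12*7 = -19 - 84 = -103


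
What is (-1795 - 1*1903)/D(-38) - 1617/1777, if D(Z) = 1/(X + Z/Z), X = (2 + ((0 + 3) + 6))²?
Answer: -801705829/1777 ≈ -4.5116e+5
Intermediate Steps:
X = 121 (X = (2 + (3 + 6))² = (2 + 9)² = 11² = 121)
D(Z) = 1/122 (D(Z) = 1/(121 + Z/Z) = 1/(121 + 1) = 1/122)
(-1795 - 1*1903)/D(-38) - 1617/1777 = (-1795 - 1*1903)/(1/122) - 1617/1777 = (-1795 - 1903)*122 - 1617*1/1777 = -3698*122 - 1617/1777 = -451156 - 1617/1777 = -801705829/1777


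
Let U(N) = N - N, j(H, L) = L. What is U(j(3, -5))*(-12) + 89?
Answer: 89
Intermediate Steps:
U(N) = 0
U(j(3, -5))*(-12) + 89 = 0*(-12) + 89 = 0 + 89 = 89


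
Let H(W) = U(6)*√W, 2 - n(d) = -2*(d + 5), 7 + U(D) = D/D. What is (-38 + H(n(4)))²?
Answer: 2164 + 912*√5 ≈ 4203.3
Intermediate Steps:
U(D) = -6 (U(D) = -7 + D/D = -7 + 1 = -6)
n(d) = 12 + 2*d (n(d) = 2 - (-2)*(d + 5) = 2 - (-2)*(5 + d) = 2 - (-10 - 2*d) = 2 + (10 + 2*d) = 12 + 2*d)
H(W) = -6*√W
(-38 + H(n(4)))² = (-38 - 6*√(12 + 2*4))² = (-38 - 6*√(12 + 8))² = (-38 - 12*√5)²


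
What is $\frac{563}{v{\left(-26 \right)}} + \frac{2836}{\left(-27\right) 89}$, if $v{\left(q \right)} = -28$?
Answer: $- \frac{1432297}{67284} \approx -21.287$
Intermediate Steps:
$\frac{563}{v{\left(-26 \right)}} + \frac{2836}{\left(-27\right) 89} = \frac{563}{-28} + \frac{2836}{\left(-27\right) 89} = 563 \left(- \frac{1}{28}\right) + \frac{2836}{-2403} = - \frac{563}{28} + 2836 \left(- \frac{1}{2403}\right) = - \frac{563}{28} - \frac{2836}{2403} = - \frac{1432297}{67284}$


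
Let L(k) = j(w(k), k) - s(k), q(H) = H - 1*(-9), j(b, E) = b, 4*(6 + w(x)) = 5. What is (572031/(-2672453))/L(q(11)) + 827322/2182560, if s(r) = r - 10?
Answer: 22573623068089/57355758693520 ≈ 0.39357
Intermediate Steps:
w(x) = -19/4 (w(x) = -6 + (1/4)*5 = -6 + 5/4 = -19/4)
q(H) = 9 + H (q(H) = H + 9 = 9 + H)
s(r) = -10 + r
L(k) = 21/4 - k (L(k) = -19/4 - (-10 + k) = -19/4 + (10 - k) = 21/4 - k)
(572031/(-2672453))/L(q(11)) + 827322/2182560 = (572031/(-2672453))/(21/4 - (9 + 11)) + 827322/2182560 = (572031*(-1/2672453))/(21/4 - 1*20) + 827322*(1/2182560) = -572031/(2672453*(21/4 - 20)) + 137887/363760 = -572031/(2672453*(-59/4)) + 137887/363760 = -572031/2672453*(-4/59) + 137887/363760 = 2288124/157674727 + 137887/363760 = 22573623068089/57355758693520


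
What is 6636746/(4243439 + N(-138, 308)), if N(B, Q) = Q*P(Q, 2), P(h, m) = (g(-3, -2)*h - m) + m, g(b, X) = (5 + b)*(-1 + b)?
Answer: 6636746/3484527 ≈ 1.9046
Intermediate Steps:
g(b, X) = (-1 + b)*(5 + b)
P(h, m) = -8*h (P(h, m) = ((-5 + (-3)**2 + 4*(-3))*h - m) + m = ((-5 + 9 - 12)*h - m) + m = (-8*h - m) + m = (-m - 8*h) + m = -8*h)
N(B, Q) = -8*Q**2 (N(B, Q) = Q*(-8*Q) = -8*Q**2)
6636746/(4243439 + N(-138, 308)) = 6636746/(4243439 - 8*308**2) = 6636746/(4243439 - 8*94864) = 6636746/(4243439 - 758912) = 6636746/3484527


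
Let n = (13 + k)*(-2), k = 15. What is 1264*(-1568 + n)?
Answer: -2052736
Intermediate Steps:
n = -56 (n = (13 + 15)*(-2) = 28*(-2) = -56)
1264*(-1568 + n) = 1264*(-1568 - 56) = 1264*(-1624) = -2052736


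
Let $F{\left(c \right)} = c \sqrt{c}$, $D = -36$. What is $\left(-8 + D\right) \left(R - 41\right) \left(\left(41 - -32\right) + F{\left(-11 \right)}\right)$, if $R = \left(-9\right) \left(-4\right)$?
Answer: $16060 - 2420 i \sqrt{11} \approx 16060.0 - 8026.2 i$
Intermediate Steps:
$F{\left(c \right)} = c^{\frac{3}{2}}$
$R = 36$
$\left(-8 + D\right) \left(R - 41\right) \left(\left(41 - -32\right) + F{\left(-11 \right)}\right) = \left(-8 - 36\right) \left(36 - 41\right) \left(\left(41 - -32\right) + \left(-11\right)^{\frac{3}{2}}\right) = \left(-44\right) \left(-5\right) \left(\left(41 + 32\right) - 11 i \sqrt{11}\right) = 220 \left(73 - 11 i \sqrt{11}\right) = 16060 - 2420 i \sqrt{11}$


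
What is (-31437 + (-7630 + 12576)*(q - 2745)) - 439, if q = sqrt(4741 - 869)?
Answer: -13608646 + 217624*sqrt(2) ≈ -1.3301e+7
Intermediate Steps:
q = 44*sqrt(2) (q = sqrt(3872) = 44*sqrt(2) ≈ 62.225)
(-31437 + (-7630 + 12576)*(q - 2745)) - 439 = (-31437 + (-7630 + 12576)*(44*sqrt(2) - 2745)) - 439 = (-31437 + 4946*(-2745 + 44*sqrt(2))) - 439 = (-31437 + (-13576770 + 217624*sqrt(2))) - 439 = (-13608207 + 217624*sqrt(2)) - 439 = -13608646 + 217624*sqrt(2)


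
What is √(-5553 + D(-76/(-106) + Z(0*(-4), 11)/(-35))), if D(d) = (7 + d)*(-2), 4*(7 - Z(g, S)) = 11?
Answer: I*√76641139190/3710 ≈ 74.62*I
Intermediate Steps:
Z(g, S) = 17/4 (Z(g, S) = 7 - ¼*11 = 7 - 11/4 = 17/4)
D(d) = -14 - 2*d
√(-5553 + D(-76/(-106) + Z(0*(-4), 11)/(-35))) = √(-5553 + (-14 - 2*(-76/(-106) + (17/4)/(-35)))) = √(-5553 + (-14 - 2*(-76*(-1/106) + (17/4)*(-1/35)))) = √(-5553 + (-14 - 2*(38/53 - 17/140))) = √(-5553 + (-14 - 2*4419/7420)) = √(-5553 + (-14 - 4419/3710)) = √(-5553 - 56359/3710) = √(-20657989/3710) = I*√76641139190/3710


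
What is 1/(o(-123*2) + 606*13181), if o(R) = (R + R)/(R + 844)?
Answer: 299/2388317868 ≈ 1.2519e-7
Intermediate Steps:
o(R) = 2*R/(844 + R) (o(R) = (2*R)/(844 + R) = 2*R/(844 + R))
1/(o(-123*2) + 606*13181) = 1/(2*(-123*2)/(844 - 123*2) + 606*13181) = 1/(2*(-246)/(844 - 246) + 7987686) = 1/(2*(-246)/598 + 7987686) = 1/(2*(-246)*(1/598) + 7987686) = 1/(-246/299 + 7987686) = 1/(2388317868/299) = 299/2388317868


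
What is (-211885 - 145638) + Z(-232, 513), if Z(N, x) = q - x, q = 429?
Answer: -357607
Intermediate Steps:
Z(N, x) = 429 - x
(-211885 - 145638) + Z(-232, 513) = (-211885 - 145638) + (429 - 1*513) = -357523 + (429 - 513) = -357523 - 84 = -357607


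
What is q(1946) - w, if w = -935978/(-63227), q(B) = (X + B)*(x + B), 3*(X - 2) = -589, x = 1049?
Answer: 995109557641/189681 ≈ 5.2462e+6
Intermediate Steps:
X = -583/3 (X = 2 + (1/3)*(-589) = 2 - 589/3 = -583/3 ≈ -194.33)
q(B) = (1049 + B)*(-583/3 + B) (q(B) = (-583/3 + B)*(1049 + B) = (1049 + B)*(-583/3 + B))
w = 935978/63227 (w = -935978*(-1/63227) = 935978/63227 ≈ 14.803)
q(1946) - w = (-611567/3 + 1946**2 + (2564/3)*1946) - 1*935978/63227 = (-611567/3 + 3786916 + 4989544/3) - 935978/63227 = 15738725/3 - 935978/63227 = 995109557641/189681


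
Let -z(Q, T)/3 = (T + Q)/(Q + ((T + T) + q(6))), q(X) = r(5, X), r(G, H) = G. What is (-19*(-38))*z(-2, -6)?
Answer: -5776/3 ≈ -1925.3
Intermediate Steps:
q(X) = 5
z(Q, T) = -3*(Q + T)/(5 + Q + 2*T) (z(Q, T) = -3*(T + Q)/(Q + ((T + T) + 5)) = -3*(Q + T)/(Q + (2*T + 5)) = -3*(Q + T)/(Q + (5 + 2*T)) = -3*(Q + T)/(5 + Q + 2*T))
(-19*(-38))*z(-2, -6) = (-19*(-38))*(3*(-1*(-2) - 1*(-6))/(5 - 2 + 2*(-6))) = 722*(3*(2 + 6)/(5 - 2 - 12)) = 722*(3*8/(-9)) = 722*(3*(-⅑)*8) = 722*(-8/3) = -5776/3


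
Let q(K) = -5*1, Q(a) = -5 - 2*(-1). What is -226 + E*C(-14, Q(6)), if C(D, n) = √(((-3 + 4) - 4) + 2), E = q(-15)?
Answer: -226 - 5*I ≈ -226.0 - 5.0*I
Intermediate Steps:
Q(a) = -3 (Q(a) = -5 + 2 = -3)
q(K) = -5
E = -5
C(D, n) = I (C(D, n) = √((1 - 4) + 2) = √(-3 + 2) = √(-1) = I)
-226 + E*C(-14, Q(6)) = -226 - 5*I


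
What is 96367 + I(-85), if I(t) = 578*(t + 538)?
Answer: 358201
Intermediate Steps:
I(t) = 310964 + 578*t (I(t) = 578*(538 + t) = 310964 + 578*t)
96367 + I(-85) = 96367 + (310964 + 578*(-85)) = 96367 + (310964 - 49130) = 96367 + 261834 = 358201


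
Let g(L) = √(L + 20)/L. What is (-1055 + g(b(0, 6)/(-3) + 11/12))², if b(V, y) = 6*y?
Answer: 19688300509/17689 + 4220*√321/133 ≈ 1.1136e+6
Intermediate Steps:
g(L) = √(20 + L)/L
(-1055 + g(b(0, 6)/(-3) + 11/12))² = (-1055 + √(20 + ((6*6)/(-3) + 11/12))/((6*6)/(-3) + 11/12))² = (-1055 + √(20 + (36*(-⅓) + 11*(1/12)))/(36*(-⅓) + 11*(1/12)))² = (-1055 + √(20 + (-12 + 11/12))/(-12 + 11/12))² = (-1055 + √(20 - 133/12)/(-133/12))² = (-1055 - 2*√321/133)²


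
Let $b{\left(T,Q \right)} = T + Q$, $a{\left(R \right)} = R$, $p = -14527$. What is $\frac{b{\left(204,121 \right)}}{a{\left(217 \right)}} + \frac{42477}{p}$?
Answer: $- \frac{4496234}{3152359} \approx -1.4263$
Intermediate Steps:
$b{\left(T,Q \right)} = Q + T$
$\frac{b{\left(204,121 \right)}}{a{\left(217 \right)}} + \frac{42477}{p} = \frac{121 + 204}{217} + \frac{42477}{-14527} = 325 \cdot \frac{1}{217} + 42477 \left(- \frac{1}{14527}\right) = \frac{325}{217} - \frac{42477}{14527} = - \frac{4496234}{3152359}$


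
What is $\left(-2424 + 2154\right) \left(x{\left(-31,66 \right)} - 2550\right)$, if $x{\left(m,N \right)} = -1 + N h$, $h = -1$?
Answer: $706590$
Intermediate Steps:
$x{\left(m,N \right)} = -1 - N$ ($x{\left(m,N \right)} = -1 + N \left(-1\right) = -1 - N$)
$\left(-2424 + 2154\right) \left(x{\left(-31,66 \right)} - 2550\right) = \left(-2424 + 2154\right) \left(\left(-1 - 66\right) - 2550\right) = - 270 \left(\left(-1 - 66\right) - 2550\right) = - 270 \left(-67 - 2550\right) = \left(-270\right) \left(-2617\right) = 706590$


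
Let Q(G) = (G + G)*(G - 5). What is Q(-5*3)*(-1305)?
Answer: -783000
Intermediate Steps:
Q(G) = 2*G*(-5 + G) (Q(G) = (2*G)*(-5 + G) = 2*G*(-5 + G))
Q(-5*3)*(-1305) = (2*(-5*3)*(-5 - 5*3))*(-1305) = (2*(-15)*(-5 - 15))*(-1305) = (2*(-15)*(-20))*(-1305) = 600*(-1305) = -783000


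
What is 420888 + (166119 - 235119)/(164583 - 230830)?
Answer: 27882636336/66247 ≈ 4.2089e+5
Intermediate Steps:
420888 + (166119 - 235119)/(164583 - 230830) = 420888 - 69000/(-66247) = 420888 - 69000*(-1/66247) = 420888 + 69000/66247 = 27882636336/66247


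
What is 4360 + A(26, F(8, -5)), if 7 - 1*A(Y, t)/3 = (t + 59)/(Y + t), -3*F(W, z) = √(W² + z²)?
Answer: 2383904/545 - 27*√89/545 ≈ 4373.7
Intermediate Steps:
F(W, z) = -√(W² + z²)/3
A(Y, t) = 21 - 3*(59 + t)/(Y + t) (A(Y, t) = 21 - 3*(t + 59)/(Y + t) = 21 - 3*(59 + t)/(Y + t))
4360 + A(26, F(8, -5)) = 4360 + 3*(-59 + 6*(-√(8² + (-5)²)/3) + 7*26)/(26 - √(8² + (-5)²)/3) = 4360 + 3*(-59 + 6*(-√(64 + 25)/3) + 182)/(26 - √(64 + 25)/3) = 4360 + 3*(-59 + 6*(-√89/3) + 182)/(26 - √89/3) = 4360 + 3*(-59 - 2*√89 + 182)/(26 - √89/3) = 4360 + 3*(123 - 2*√89)/(26 - √89/3)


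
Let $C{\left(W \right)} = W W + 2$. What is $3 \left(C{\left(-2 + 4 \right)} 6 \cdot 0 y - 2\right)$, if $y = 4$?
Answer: $-6$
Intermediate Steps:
$C{\left(W \right)} = 2 + W^{2}$ ($C{\left(W \right)} = W^{2} + 2 = 2 + W^{2}$)
$3 \left(C{\left(-2 + 4 \right)} 6 \cdot 0 y - 2\right) = 3 \left(\left(2 + \left(-2 + 4\right)^{2}\right) 6 \cdot 0 \cdot 4 - 2\right) = 3 \left(\left(2 + 2^{2}\right) 6 \cdot 0 \cdot 4 - 2\right) = 3 \left(\left(2 + 4\right) 6 \cdot 0 \cdot 4 - 2\right) = 3 \left(6 \cdot 6 \cdot 0 \cdot 4 - 2\right) = 3 \left(36 \cdot 0 \cdot 4 - 2\right) = 3 \left(0 \cdot 4 - 2\right) = 3 \left(0 - 2\right) = 3 \left(-2\right) = -6$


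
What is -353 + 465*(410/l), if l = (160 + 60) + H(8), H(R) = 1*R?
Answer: 18361/38 ≈ 483.18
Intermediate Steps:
H(R) = R
l = 228 (l = (160 + 60) + 8 = 220 + 8 = 228)
-353 + 465*(410/l) = -353 + 465*(410/228) = -353 + 465*(410*(1/228)) = -353 + 465*(205/114) = -353 + 31775/38 = 18361/38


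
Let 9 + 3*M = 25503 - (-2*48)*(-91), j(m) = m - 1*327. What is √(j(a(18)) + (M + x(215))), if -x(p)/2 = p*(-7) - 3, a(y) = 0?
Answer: 5*√331 ≈ 90.967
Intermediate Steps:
j(m) = -327 + m (j(m) = m - 327 = -327 + m)
x(p) = 6 + 14*p (x(p) = -2*(p*(-7) - 3) = -2*(-7*p - 3) = -2*(-3 - 7*p) = 6 + 14*p)
M = 5586 (M = -3 + (25503 - (-2*48)*(-91))/3 = -3 + (25503 - (-96)*(-91))/3 = -3 + (25503 - 1*8736)/3 = -3 + (25503 - 8736)/3 = -3 + (⅓)*16767 = -3 + 5589 = 5586)
√(j(a(18)) + (M + x(215))) = √((-327 + 0) + (5586 + (6 + 14*215))) = √(-327 + (5586 + (6 + 3010))) = √(-327 + (5586 + 3016)) = √(-327 + 8602) = √8275 = 5*√331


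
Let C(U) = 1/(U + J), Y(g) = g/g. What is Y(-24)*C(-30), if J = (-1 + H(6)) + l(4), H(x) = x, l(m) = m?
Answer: -1/21 ≈ -0.047619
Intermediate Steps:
Y(g) = 1
J = 9 (J = (-1 + 6) + 4 = 5 + 4 = 9)
C(U) = 1/(9 + U) (C(U) = 1/(U + 9) = 1/(9 + U))
Y(-24)*C(-30) = 1/(9 - 30) = 1/(-21) = 1*(-1/21) = -1/21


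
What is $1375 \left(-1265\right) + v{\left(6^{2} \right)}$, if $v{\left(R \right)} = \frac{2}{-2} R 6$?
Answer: $-1739591$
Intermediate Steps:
$v{\left(R \right)} = - 6 R$ ($v{\left(R \right)} = 2 \left(- \frac{1}{2}\right) R 6 = - R 6 = - 6 R$)
$1375 \left(-1265\right) + v{\left(6^{2} \right)} = 1375 \left(-1265\right) - 6 \cdot 6^{2} = -1739375 - 216 = -1739591$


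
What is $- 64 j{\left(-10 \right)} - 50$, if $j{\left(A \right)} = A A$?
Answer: $-6450$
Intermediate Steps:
$j{\left(A \right)} = A^{2}$
$- 64 j{\left(-10 \right)} - 50 = - 64 \left(-10\right)^{2} - 50 = \left(-64\right) 100 - 50 = -6400 - 50 = -6450$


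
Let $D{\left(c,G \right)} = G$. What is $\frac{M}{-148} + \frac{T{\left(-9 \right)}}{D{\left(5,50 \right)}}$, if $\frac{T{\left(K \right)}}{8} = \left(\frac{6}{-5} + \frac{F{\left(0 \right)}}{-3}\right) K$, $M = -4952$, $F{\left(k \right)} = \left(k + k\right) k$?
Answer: $\frac{162742}{4625} \approx 35.187$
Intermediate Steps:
$F{\left(k \right)} = 2 k^{2}$ ($F{\left(k \right)} = 2 k k = 2 k^{2}$)
$T{\left(K \right)} = - \frac{48 K}{5}$ ($T{\left(K \right)} = 8 \left(\frac{6}{-5} + \frac{2 \cdot 0^{2}}{-3}\right) K = 8 \left(6 \left(- \frac{1}{5}\right) + 2 \cdot 0 \left(- \frac{1}{3}\right)\right) K = 8 \left(- \frac{6}{5} + 0 \left(- \frac{1}{3}\right)\right) K = 8 \left(- \frac{6}{5} + 0\right) K = 8 \left(- \frac{6 K}{5}\right) = - \frac{48 K}{5}$)
$\frac{M}{-148} + \frac{T{\left(-9 \right)}}{D{\left(5,50 \right)}} = - \frac{4952}{-148} + \frac{\left(- \frac{48}{5}\right) \left(-9\right)}{50} = \left(-4952\right) \left(- \frac{1}{148}\right) + \frac{432}{5} \cdot \frac{1}{50} = \frac{1238}{37} + \frac{216}{125} = \frac{162742}{4625}$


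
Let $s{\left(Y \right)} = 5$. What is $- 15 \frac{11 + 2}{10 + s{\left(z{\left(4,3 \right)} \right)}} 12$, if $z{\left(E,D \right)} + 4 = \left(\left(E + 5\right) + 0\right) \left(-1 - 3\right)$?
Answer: $-156$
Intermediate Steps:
$z{\left(E,D \right)} = -24 - 4 E$ ($z{\left(E,D \right)} = -4 + \left(\left(E + 5\right) + 0\right) \left(-1 - 3\right) = -4 + \left(\left(5 + E\right) + 0\right) \left(-4\right) = -4 + \left(5 + E\right) \left(-4\right) = -4 - \left(20 + 4 E\right) = -24 - 4 E$)
$- 15 \frac{11 + 2}{10 + s{\left(z{\left(4,3 \right)} \right)}} 12 = - 15 \frac{11 + 2}{10 + 5} \cdot 12 = - 15 \cdot \frac{13}{15} \cdot 12 = - 15 \cdot 13 \cdot \frac{1}{15} \cdot 12 = \left(-15\right) \frac{13}{15} \cdot 12 = \left(-13\right) 12 = -156$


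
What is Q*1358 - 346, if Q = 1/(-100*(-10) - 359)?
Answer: -220428/641 ≈ -343.88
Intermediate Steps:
Q = 1/641 (Q = 1/(1000 - 359) = 1/641 ≈ 0.0015601)
Q*1358 - 346 = (1/641)*1358 - 346 = 1358/641 - 346 = -220428/641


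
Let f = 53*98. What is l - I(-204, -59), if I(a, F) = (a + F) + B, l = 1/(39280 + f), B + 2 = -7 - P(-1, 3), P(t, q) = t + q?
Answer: 12185877/44474 ≈ 274.00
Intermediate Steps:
P(t, q) = q + t
f = 5194
B = -11 (B = -2 + (-7 - (3 - 1)) = -2 + (-7 - 1*2) = -2 + (-7 - 2) = -2 - 9 = -11)
l = 1/44474 (l = 1/(39280 + 5194) = 1/44474 ≈ 2.2485e-5)
I(a, F) = -11 + F + a (I(a, F) = (a + F) - 11 = (F + a) - 11 = -11 + F + a)
l - I(-204, -59) = 1/44474 - (-11 - 59 - 204) = 1/44474 - 1*(-274) = 1/44474 + 274 = 12185877/44474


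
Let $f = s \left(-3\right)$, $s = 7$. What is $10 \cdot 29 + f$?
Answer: $269$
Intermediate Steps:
$f = -21$ ($f = 7 \left(-3\right) = -21$)
$10 \cdot 29 + f = 10 \cdot 29 - 21 = 290 - 21 = 269$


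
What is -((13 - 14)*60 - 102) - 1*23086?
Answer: -22924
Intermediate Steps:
-((13 - 14)*60 - 102) - 1*23086 = -(-1*60 - 102) - 23086 = -(-60 - 102) - 23086 = -1*(-162) - 23086 = 162 - 23086 = -22924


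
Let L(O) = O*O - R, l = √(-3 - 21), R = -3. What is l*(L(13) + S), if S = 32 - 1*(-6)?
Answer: 420*I*√6 ≈ 1028.8*I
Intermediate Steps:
l = 2*I*√6 (l = √(-24) = 2*I*√6 ≈ 4.899*I)
L(O) = 3 + O² (L(O) = O*O - 1*(-3) = O² + 3 = 3 + O²)
S = 38 (S = 32 + 6 = 38)
l*(L(13) + S) = (2*I*√6)*((3 + 13²) + 38) = (2*I*√6)*((3 + 169) + 38) = (2*I*√6)*(172 + 38) = (2*I*√6)*210 = 420*I*√6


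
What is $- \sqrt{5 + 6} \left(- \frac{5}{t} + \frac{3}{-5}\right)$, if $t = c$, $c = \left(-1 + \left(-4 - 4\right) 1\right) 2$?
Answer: $\frac{29 \sqrt{11}}{90} \approx 1.0687$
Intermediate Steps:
$c = -18$ ($c = \left(-1 - 8\right) 2 = \left(-9\right) 2 = -18$)
$t = -18$
$- \sqrt{5 + 6} \left(- \frac{5}{t} + \frac{3}{-5}\right) = - \sqrt{5 + 6} \left(- \frac{5}{-18} + \frac{3}{-5}\right) = - \sqrt{11} \left(\left(-5\right) \left(- \frac{1}{18}\right) + 3 \left(- \frac{1}{5}\right)\right) = - \sqrt{11} \left(\frac{5}{18} - \frac{3}{5}\right) = - \sqrt{11} \left(- \frac{29}{90}\right) = \frac{29 \sqrt{11}}{90}$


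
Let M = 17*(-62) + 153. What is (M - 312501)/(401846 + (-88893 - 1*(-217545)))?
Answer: -156701/265249 ≈ -0.59077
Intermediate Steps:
M = -901 (M = -1054 + 153 = -901)
(M - 312501)/(401846 + (-88893 - 1*(-217545))) = (-901 - 312501)/(401846 + (-88893 - 1*(-217545))) = -313402/(401846 + (-88893 + 217545)) = -313402/(401846 + 128652) = -313402/530498 = -313402*1/530498 = -156701/265249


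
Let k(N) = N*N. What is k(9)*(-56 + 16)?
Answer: -3240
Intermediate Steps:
k(N) = N**2
k(9)*(-56 + 16) = 9**2*(-56 + 16) = 81*(-40) = -3240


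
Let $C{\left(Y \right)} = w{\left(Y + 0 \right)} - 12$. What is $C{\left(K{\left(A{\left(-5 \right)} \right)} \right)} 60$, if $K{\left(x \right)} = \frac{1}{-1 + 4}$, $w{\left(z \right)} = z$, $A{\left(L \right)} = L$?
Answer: $-700$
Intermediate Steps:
$K{\left(x \right)} = \frac{1}{3}$
$C{\left(Y \right)} = -12 + Y$ ($C{\left(Y \right)} = \left(Y + 0\right) - 12 = Y - 12 = -12 + Y$)
$C{\left(K{\left(A{\left(-5 \right)} \right)} \right)} 60 = \left(-12 + \frac{1}{3}\right) 60 = \left(- \frac{35}{3}\right) 60 = -700$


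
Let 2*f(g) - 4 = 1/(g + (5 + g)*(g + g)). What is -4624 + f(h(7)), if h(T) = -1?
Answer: -83197/18 ≈ -4622.1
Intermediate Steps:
f(g) = 2 + 1/(2*(g + 2*g*(5 + g))) (f(g) = 2 + 1/(2*(g + (5 + g)*(g + g))) = 2 + 1/(2*(g + (5 + g)*(2*g))) = 2 + 1/(2*(g + 2*g*(5 + g))))
-4624 + f(h(7)) = -4624 + (½)*(1 + 8*(-1)² + 44*(-1))/(-1*(11 + 2*(-1))) = -4624 + (½)*(-1)*(1 + 8*1 - 44)/(11 - 2) = -4624 + (½)*(-1)*(1 + 8 - 44)/9 = -4624 + (½)*(-1)*(⅑)*(-35) = -4624 + 35/18 = -83197/18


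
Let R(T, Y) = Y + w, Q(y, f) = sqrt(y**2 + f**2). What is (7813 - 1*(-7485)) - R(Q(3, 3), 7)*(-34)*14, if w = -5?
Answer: 16250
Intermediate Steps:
Q(y, f) = sqrt(f**2 + y**2)
R(T, Y) = -5 + Y (R(T, Y) = Y - 5 = -5 + Y)
(7813 - 1*(-7485)) - R(Q(3, 3), 7)*(-34)*14 = (7813 - 1*(-7485)) - (-5 + 7)*(-34)*14 = (7813 + 7485) - 2*(-34)*14 = 15298 - (-68)*14 = 15298 - 1*(-952) = 15298 + 952 = 16250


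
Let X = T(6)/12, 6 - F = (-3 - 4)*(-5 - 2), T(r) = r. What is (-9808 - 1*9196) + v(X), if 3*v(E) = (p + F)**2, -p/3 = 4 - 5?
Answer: -55412/3 ≈ -18471.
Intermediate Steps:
p = 3 (p = -3*(4 - 5) = -3*(-1) = 3)
F = -43 (F = 6 - (-3 - 4)*(-5 - 2) = 6 - (-7)*(-7) = 6 - 1*49 = 6 - 49 = -43)
X = 1/2 (X = 6/12 = 6*(1/12) = 1/2 ≈ 0.50000)
v(E) = 1600/3 (v(E) = (3 - 43)**2/3 = (1/3)*(-40)**2 = (1/3)*1600 = 1600/3)
(-9808 - 1*9196) + v(X) = (-9808 - 1*9196) + 1600/3 = (-9808 - 9196) + 1600/3 = -19004 + 1600/3 = -55412/3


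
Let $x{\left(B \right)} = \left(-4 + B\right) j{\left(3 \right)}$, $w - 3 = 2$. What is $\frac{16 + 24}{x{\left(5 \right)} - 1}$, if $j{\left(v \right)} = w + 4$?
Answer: $5$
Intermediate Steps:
$w = 5$ ($w = 3 + 2 = 5$)
$j{\left(v \right)} = 9$ ($j{\left(v \right)} = 5 + 4 = 9$)
$x{\left(B \right)} = -36 + 9 B$ ($x{\left(B \right)} = \left(-4 + B\right) 9 = -36 + 9 B$)
$\frac{16 + 24}{x{\left(5 \right)} - 1} = \frac{16 + 24}{\left(-36 + 9 \cdot 5\right) - 1} = \frac{40}{\left(-36 + 45\right) - 1} = \frac{40}{9 - 1} = \frac{40}{8} = 40 \cdot \frac{1}{8} = 5$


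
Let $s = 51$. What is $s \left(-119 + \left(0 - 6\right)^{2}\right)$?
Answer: $-4233$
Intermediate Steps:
$s \left(-119 + \left(0 - 6\right)^{2}\right) = 51 \left(-119 + \left(0 - 6\right)^{2}\right) = 51 \left(-119 + \left(-6\right)^{2}\right) = 51 \left(-119 + 36\right) = 51 \left(-83\right) = -4233$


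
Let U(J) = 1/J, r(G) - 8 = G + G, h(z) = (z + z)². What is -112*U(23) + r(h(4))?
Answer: 3016/23 ≈ 131.13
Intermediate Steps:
h(z) = 4*z² (h(z) = (2*z)² = 4*z²)
r(G) = 8 + 2*G (r(G) = 8 + (G + G) = 8 + 2*G)
-112*U(23) + r(h(4)) = -112/23 + (8 + 2*(4*4²)) = -112*1/23 + (8 + 2*(4*16)) = -112/23 + (8 + 2*64) = -112/23 + (8 + 128) = -112/23 + 136 = 3016/23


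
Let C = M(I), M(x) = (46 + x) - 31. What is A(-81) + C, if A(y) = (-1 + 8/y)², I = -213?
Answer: -1291157/6561 ≈ -196.79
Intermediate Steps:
M(x) = 15 + x
C = -198 (C = 15 - 213 = -198)
A(-81) + C = (-8 - 81)²/(-81)² - 198 = (1/6561)*(-89)² - 198 = (1/6561)*7921 - 198 = 7921/6561 - 198 = -1291157/6561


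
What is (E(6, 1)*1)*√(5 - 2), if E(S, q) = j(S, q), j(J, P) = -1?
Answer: -√3 ≈ -1.7320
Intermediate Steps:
E(S, q) = -1
(E(6, 1)*1)*√(5 - 2) = (-1*1)*√(5 - 2) = -√3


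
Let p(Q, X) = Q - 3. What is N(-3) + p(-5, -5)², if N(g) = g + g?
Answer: 58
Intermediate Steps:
p(Q, X) = -3 + Q
N(g) = 2*g
N(-3) + p(-5, -5)² = 2*(-3) + (-3 - 5)² = -6 + (-8)² = -6 + 64 = 58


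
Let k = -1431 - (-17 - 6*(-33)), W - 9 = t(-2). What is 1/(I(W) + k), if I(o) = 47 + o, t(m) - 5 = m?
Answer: -1/1553 ≈ -0.00064391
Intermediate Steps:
t(m) = 5 + m
W = 12 (W = 9 + (5 - 2) = 9 + 3 = 12)
k = -1612 (k = -1431 - (-17 + 198) = -1431 - 1*181 = -1431 - 181 = -1612)
1/(I(W) + k) = 1/((47 + 12) - 1612) = 1/(59 - 1612) = 1/(-1553) = -1/1553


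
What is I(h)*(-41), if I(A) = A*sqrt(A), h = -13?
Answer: 533*I*sqrt(13) ≈ 1921.8*I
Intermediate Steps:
I(A) = A**(3/2)
I(h)*(-41) = (-13)**(3/2)*(-41) = -13*I*sqrt(13)*(-41) = 533*I*sqrt(13)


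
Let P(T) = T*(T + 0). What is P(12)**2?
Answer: 20736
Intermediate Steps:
P(T) = T**2 (P(T) = T*T = T**2)
P(12)**2 = (12**2)**2 = 144**2 = 20736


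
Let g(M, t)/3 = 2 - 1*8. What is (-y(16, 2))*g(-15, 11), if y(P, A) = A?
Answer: 36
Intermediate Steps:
g(M, t) = -18 (g(M, t) = 3*(2 - 1*8) = 3*(2 - 8) = 3*(-6) = -18)
(-y(16, 2))*g(-15, 11) = -1*2*(-18) = -2*(-18) = 36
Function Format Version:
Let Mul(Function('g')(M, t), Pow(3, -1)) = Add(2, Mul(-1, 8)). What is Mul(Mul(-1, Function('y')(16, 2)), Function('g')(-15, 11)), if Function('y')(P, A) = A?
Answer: 36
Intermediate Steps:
Function('g')(M, t) = -18 (Function('g')(M, t) = Mul(3, Add(2, Mul(-1, 8))) = Mul(3, Add(2, -8)) = Mul(3, -6) = -18)
Mul(Mul(-1, Function('y')(16, 2)), Function('g')(-15, 11)) = Mul(Mul(-1, 2), -18) = Mul(-2, -18) = 36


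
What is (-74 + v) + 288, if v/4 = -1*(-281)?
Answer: 1338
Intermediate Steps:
v = 1124 (v = 4*(-1*(-281)) = 4*281 = 1124)
(-74 + v) + 288 = (-74 + 1124) + 288 = 1050 + 288 = 1338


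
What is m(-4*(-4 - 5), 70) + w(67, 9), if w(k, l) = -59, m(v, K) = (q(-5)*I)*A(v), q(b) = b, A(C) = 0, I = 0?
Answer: -59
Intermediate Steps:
m(v, K) = 0 (m(v, K) = -5*0*0 = 0*0 = 0)
m(-4*(-4 - 5), 70) + w(67, 9) = 0 - 59 = -59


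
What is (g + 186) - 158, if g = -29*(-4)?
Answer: 144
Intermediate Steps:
g = 116
(g + 186) - 158 = (116 + 186) - 158 = 302 - 158 = 144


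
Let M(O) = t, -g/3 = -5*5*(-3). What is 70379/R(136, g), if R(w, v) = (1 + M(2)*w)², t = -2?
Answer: 70379/73441 ≈ 0.95831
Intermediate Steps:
g = -225 (g = -3*(-5*5)*(-3) = -(-75)*(-3) = -3*75 = -225)
M(O) = -2
R(w, v) = (1 - 2*w)²
70379/R(136, g) = 70379/((1 - 2*136)²) = 70379/((1 - 272)²) = 70379/((-271)²) = 70379/73441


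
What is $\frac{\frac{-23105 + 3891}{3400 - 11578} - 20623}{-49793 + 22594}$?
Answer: $\frac{84317840}{111216711} \approx 0.75814$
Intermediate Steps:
$\frac{\frac{-23105 + 3891}{3400 - 11578} - 20623}{-49793 + 22594} = \frac{- \frac{19214}{-8178} - 20623}{-27199} = \left(\left(-19214\right) \left(- \frac{1}{8178}\right) - 20623\right) \left(- \frac{1}{27199}\right) = \left(\frac{9607}{4089} - 20623\right) \left(- \frac{1}{27199}\right) = \left(- \frac{84317840}{4089}\right) \left(- \frac{1}{27199}\right) = \frac{84317840}{111216711}$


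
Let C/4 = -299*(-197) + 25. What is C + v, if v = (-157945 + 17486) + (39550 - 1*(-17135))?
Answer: 151938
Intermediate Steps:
C = 235712 (C = 4*(-299*(-197) + 25) = 4*(58903 + 25) = 4*58928 = 235712)
v = -83774 (v = -140459 + (39550 + 17135) = -140459 + 56685 = -83774)
C + v = 235712 - 83774 = 151938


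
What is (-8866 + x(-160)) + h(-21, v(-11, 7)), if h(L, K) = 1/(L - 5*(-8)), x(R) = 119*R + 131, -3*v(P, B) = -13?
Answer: -527724/19 ≈ -27775.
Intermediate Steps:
v(P, B) = 13/3 (v(P, B) = -⅓*(-13) = 13/3)
x(R) = 131 + 119*R
h(L, K) = 1/(40 + L) (h(L, K) = 1/(L + 40) = 1/(40 + L))
(-8866 + x(-160)) + h(-21, v(-11, 7)) = (-8866 + (131 + 119*(-160))) + 1/(40 - 21) = (-8866 + (131 - 19040)) + 1/19 = (-8866 - 18909) + 1/19 = -27775 + 1/19 = -527724/19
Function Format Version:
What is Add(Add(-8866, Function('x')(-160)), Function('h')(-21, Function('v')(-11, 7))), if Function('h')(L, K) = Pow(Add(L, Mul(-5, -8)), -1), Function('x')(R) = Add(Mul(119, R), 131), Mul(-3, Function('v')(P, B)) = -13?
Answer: Rational(-527724, 19) ≈ -27775.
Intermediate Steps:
Function('v')(P, B) = Rational(13, 3) (Function('v')(P, B) = Mul(Rational(-1, 3), -13) = Rational(13, 3))
Function('x')(R) = Add(131, Mul(119, R))
Function('h')(L, K) = Pow(Add(40, L), -1) (Function('h')(L, K) = Pow(Add(L, 40), -1) = Pow(Add(40, L), -1))
Add(Add(-8866, Function('x')(-160)), Function('h')(-21, Function('v')(-11, 7))) = Add(Add(-8866, Add(131, Mul(119, -160))), Pow(Add(40, -21), -1)) = Add(Add(-8866, Add(131, -19040)), Pow(19, -1)) = Add(Add(-8866, -18909), Rational(1, 19)) = Add(-27775, Rational(1, 19)) = Rational(-527724, 19)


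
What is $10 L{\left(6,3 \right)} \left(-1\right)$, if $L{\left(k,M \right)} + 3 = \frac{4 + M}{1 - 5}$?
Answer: $\frac{95}{2} \approx 47.5$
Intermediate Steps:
$L{\left(k,M \right)} = -4 - \frac{M}{4}$ ($L{\left(k,M \right)} = -3 + \frac{4 + M}{1 - 5} = -3 + \frac{4 + M}{-4} = -3 + \left(4 + M\right) \left(- \frac{1}{4}\right) = -3 - \left(1 + \frac{M}{4}\right) = -4 - \frac{M}{4}$)
$10 L{\left(6,3 \right)} \left(-1\right) = 10 \left(-4 - \frac{3}{4}\right) \left(-1\right) = 10 \left(- \frac{19}{4}\right) \left(-1\right) = \left(- \frac{95}{2}\right) \left(-1\right) = \frac{95}{2}$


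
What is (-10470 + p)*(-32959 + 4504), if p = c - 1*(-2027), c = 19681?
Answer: -319777290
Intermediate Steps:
p = 21708 (p = 19681 - 1*(-2027) = 19681 + 2027 = 21708)
(-10470 + p)*(-32959 + 4504) = (-10470 + 21708)*(-32959 + 4504) = 11238*(-28455) = -319777290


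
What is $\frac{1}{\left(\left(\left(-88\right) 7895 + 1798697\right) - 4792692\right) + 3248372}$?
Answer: $- \frac{1}{440383} \approx -2.2707 \cdot 10^{-6}$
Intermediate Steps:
$\frac{1}{\left(\left(\left(-88\right) 7895 + 1798697\right) - 4792692\right) + 3248372} = \frac{1}{\left(\left(-694760 + 1798697\right) - 4792692\right) + 3248372} = \frac{1}{\left(1103937 - 4792692\right) + 3248372} = \frac{1}{-3688755 + 3248372} = \frac{1}{-440383} = - \frac{1}{440383}$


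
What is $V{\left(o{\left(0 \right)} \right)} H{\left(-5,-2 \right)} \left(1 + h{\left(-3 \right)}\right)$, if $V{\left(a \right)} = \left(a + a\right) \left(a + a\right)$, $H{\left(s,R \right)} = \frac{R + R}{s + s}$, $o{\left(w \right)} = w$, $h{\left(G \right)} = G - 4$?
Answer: $0$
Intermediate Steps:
$h{\left(G \right)} = -4 + G$
$H{\left(s,R \right)} = \frac{R}{s}$ ($H{\left(s,R \right)} = \frac{2 R}{2 s} = 2 R \frac{1}{2 s} = \frac{R}{s}$)
$V{\left(a \right)} = 4 a^{2}$ ($V{\left(a \right)} = 2 a 2 a = 4 a^{2}$)
$V{\left(o{\left(0 \right)} \right)} H{\left(-5,-2 \right)} \left(1 + h{\left(-3 \right)}\right) = 4 \cdot 0^{2} - \frac{2}{-5} \left(1 - 7\right) = 4 \cdot 0 \left(-2\right) \left(- \frac{1}{5}\right) \left(1 - 7\right) = 0 \cdot \frac{2}{5} \left(-6\right) = 0 \left(- \frac{12}{5}\right) = 0$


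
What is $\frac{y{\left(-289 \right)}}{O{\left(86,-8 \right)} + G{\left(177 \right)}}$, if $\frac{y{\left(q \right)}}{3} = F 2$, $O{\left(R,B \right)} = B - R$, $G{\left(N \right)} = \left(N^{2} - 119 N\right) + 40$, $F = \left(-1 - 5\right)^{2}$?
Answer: $\frac{18}{851} \approx 0.021152$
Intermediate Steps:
$F = 36$ ($F = \left(-6\right)^{2} = 36$)
$G{\left(N \right)} = 40 + N^{2} - 119 N$
$y{\left(q \right)} = 216$ ($y{\left(q \right)} = 3 \cdot 36 \cdot 2 = 3 \cdot 72 = 216$)
$\frac{y{\left(-289 \right)}}{O{\left(86,-8 \right)} + G{\left(177 \right)}} = \frac{216}{\left(-8 - 86\right) + \left(40 + 177^{2} - 21063\right)} = \frac{216}{\left(-8 - 86\right) + \left(40 + 31329 - 21063\right)} = \frac{216}{-94 + 10306} = \frac{216}{10212} = 216 \cdot \frac{1}{10212} = \frac{18}{851}$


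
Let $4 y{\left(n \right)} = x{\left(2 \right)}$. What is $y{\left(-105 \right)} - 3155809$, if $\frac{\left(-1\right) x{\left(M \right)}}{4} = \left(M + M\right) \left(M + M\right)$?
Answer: $-3155825$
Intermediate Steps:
$x{\left(M \right)} = - 16 M^{2}$ ($x{\left(M \right)} = - 4 \left(M + M\right) \left(M + M\right) = - 4 \cdot 2 M 2 M = - 4 \cdot 4 M^{2} = - 16 M^{2}$)
$y{\left(n \right)} = -16$ ($y{\left(n \right)} = \frac{\left(-16\right) 2^{2}}{4} = \frac{\left(-16\right) 4}{4} = \frac{1}{4} \left(-64\right) = -16$)
$y{\left(-105 \right)} - 3155809 = -16 - 3155809 = -3155825$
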